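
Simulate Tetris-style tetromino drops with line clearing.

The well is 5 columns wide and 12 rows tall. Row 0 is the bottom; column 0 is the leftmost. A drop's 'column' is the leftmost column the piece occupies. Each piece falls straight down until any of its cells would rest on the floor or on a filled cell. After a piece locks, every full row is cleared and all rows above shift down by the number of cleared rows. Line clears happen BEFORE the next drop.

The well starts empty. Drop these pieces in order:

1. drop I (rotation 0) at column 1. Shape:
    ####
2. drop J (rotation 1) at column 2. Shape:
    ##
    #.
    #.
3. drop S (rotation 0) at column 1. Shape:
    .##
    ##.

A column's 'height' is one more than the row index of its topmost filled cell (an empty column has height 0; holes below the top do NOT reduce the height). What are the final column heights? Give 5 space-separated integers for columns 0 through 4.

Answer: 0 5 6 6 1

Derivation:
Drop 1: I rot0 at col 1 lands with bottom-row=0; cleared 0 line(s) (total 0); column heights now [0 1 1 1 1], max=1
Drop 2: J rot1 at col 2 lands with bottom-row=1; cleared 0 line(s) (total 0); column heights now [0 1 4 4 1], max=4
Drop 3: S rot0 at col 1 lands with bottom-row=4; cleared 0 line(s) (total 0); column heights now [0 5 6 6 1], max=6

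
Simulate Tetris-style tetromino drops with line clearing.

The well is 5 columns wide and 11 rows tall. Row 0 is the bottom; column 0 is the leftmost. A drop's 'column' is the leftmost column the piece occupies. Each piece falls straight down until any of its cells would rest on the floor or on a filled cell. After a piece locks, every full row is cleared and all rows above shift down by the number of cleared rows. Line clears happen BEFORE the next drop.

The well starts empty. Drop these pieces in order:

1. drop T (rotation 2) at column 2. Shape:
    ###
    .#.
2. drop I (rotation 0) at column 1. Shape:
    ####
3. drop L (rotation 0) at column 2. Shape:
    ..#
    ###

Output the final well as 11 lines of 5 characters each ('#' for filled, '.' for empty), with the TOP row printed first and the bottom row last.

Answer: .....
.....
.....
.....
.....
.....
....#
..###
.####
..###
...#.

Derivation:
Drop 1: T rot2 at col 2 lands with bottom-row=0; cleared 0 line(s) (total 0); column heights now [0 0 2 2 2], max=2
Drop 2: I rot0 at col 1 lands with bottom-row=2; cleared 0 line(s) (total 0); column heights now [0 3 3 3 3], max=3
Drop 3: L rot0 at col 2 lands with bottom-row=3; cleared 0 line(s) (total 0); column heights now [0 3 4 4 5], max=5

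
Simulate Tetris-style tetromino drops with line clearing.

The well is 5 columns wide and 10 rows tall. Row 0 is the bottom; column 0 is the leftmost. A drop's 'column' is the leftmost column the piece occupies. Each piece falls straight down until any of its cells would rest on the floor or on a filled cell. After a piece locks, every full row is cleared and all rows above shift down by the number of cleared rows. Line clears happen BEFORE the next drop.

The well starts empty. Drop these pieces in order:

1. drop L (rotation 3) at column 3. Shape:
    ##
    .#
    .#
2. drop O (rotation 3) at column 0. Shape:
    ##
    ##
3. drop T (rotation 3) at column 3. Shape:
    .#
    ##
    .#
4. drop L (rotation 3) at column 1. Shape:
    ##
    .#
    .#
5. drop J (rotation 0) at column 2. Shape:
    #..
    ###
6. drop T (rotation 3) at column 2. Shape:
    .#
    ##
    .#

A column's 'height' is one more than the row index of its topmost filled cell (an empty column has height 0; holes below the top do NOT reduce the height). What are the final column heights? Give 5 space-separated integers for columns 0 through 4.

Drop 1: L rot3 at col 3 lands with bottom-row=0; cleared 0 line(s) (total 0); column heights now [0 0 0 3 3], max=3
Drop 2: O rot3 at col 0 lands with bottom-row=0; cleared 0 line(s) (total 0); column heights now [2 2 0 3 3], max=3
Drop 3: T rot3 at col 3 lands with bottom-row=3; cleared 0 line(s) (total 0); column heights now [2 2 0 5 6], max=6
Drop 4: L rot3 at col 1 lands with bottom-row=0; cleared 0 line(s) (total 0); column heights now [2 3 3 5 6], max=6
Drop 5: J rot0 at col 2 lands with bottom-row=6; cleared 0 line(s) (total 0); column heights now [2 3 8 7 7], max=8
Drop 6: T rot3 at col 2 lands with bottom-row=7; cleared 0 line(s) (total 0); column heights now [2 3 9 10 7], max=10

Answer: 2 3 9 10 7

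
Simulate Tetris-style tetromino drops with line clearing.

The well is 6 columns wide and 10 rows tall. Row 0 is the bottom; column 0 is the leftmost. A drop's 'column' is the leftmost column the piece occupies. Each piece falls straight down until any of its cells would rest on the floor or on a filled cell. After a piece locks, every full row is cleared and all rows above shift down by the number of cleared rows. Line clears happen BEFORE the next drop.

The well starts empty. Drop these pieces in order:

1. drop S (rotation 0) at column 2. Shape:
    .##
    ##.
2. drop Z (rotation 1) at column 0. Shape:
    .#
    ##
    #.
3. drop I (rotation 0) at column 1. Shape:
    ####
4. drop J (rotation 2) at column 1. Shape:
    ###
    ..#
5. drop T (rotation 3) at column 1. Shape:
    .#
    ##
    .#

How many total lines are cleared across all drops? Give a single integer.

Drop 1: S rot0 at col 2 lands with bottom-row=0; cleared 0 line(s) (total 0); column heights now [0 0 1 2 2 0], max=2
Drop 2: Z rot1 at col 0 lands with bottom-row=0; cleared 0 line(s) (total 0); column heights now [2 3 1 2 2 0], max=3
Drop 3: I rot0 at col 1 lands with bottom-row=3; cleared 0 line(s) (total 0); column heights now [2 4 4 4 4 0], max=4
Drop 4: J rot2 at col 1 lands with bottom-row=4; cleared 0 line(s) (total 0); column heights now [2 6 6 6 4 0], max=6
Drop 5: T rot3 at col 1 lands with bottom-row=6; cleared 0 line(s) (total 0); column heights now [2 8 9 6 4 0], max=9

Answer: 0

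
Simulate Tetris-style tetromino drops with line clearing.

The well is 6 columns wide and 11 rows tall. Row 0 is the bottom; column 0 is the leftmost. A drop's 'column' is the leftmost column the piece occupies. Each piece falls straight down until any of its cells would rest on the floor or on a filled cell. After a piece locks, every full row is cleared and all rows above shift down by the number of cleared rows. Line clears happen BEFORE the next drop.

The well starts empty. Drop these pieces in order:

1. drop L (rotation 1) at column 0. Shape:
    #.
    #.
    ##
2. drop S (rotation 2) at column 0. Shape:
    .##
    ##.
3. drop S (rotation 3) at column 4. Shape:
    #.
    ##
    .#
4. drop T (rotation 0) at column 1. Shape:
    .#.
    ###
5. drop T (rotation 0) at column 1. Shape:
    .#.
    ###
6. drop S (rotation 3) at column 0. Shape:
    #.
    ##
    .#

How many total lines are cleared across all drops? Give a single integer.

Drop 1: L rot1 at col 0 lands with bottom-row=0; cleared 0 line(s) (total 0); column heights now [3 1 0 0 0 0], max=3
Drop 2: S rot2 at col 0 lands with bottom-row=3; cleared 0 line(s) (total 0); column heights now [4 5 5 0 0 0], max=5
Drop 3: S rot3 at col 4 lands with bottom-row=0; cleared 0 line(s) (total 0); column heights now [4 5 5 0 3 2], max=5
Drop 4: T rot0 at col 1 lands with bottom-row=5; cleared 0 line(s) (total 0); column heights now [4 6 7 6 3 2], max=7
Drop 5: T rot0 at col 1 lands with bottom-row=7; cleared 0 line(s) (total 0); column heights now [4 8 9 8 3 2], max=9
Drop 6: S rot3 at col 0 lands with bottom-row=8; cleared 0 line(s) (total 0); column heights now [11 10 9 8 3 2], max=11

Answer: 0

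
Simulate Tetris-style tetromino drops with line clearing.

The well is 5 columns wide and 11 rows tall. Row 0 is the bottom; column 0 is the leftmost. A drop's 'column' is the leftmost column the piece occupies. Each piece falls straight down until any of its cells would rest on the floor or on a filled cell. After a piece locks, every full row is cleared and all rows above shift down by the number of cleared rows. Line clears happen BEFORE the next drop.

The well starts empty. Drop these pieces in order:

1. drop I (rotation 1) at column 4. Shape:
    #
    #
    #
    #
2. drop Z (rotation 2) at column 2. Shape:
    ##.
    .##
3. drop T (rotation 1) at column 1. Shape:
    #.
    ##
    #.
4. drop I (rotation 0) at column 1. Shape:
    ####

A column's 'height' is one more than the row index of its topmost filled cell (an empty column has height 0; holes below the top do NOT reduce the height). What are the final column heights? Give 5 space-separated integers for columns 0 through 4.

Drop 1: I rot1 at col 4 lands with bottom-row=0; cleared 0 line(s) (total 0); column heights now [0 0 0 0 4], max=4
Drop 2: Z rot2 at col 2 lands with bottom-row=4; cleared 0 line(s) (total 0); column heights now [0 0 6 6 5], max=6
Drop 3: T rot1 at col 1 lands with bottom-row=5; cleared 0 line(s) (total 0); column heights now [0 8 7 6 5], max=8
Drop 4: I rot0 at col 1 lands with bottom-row=8; cleared 0 line(s) (total 0); column heights now [0 9 9 9 9], max=9

Answer: 0 9 9 9 9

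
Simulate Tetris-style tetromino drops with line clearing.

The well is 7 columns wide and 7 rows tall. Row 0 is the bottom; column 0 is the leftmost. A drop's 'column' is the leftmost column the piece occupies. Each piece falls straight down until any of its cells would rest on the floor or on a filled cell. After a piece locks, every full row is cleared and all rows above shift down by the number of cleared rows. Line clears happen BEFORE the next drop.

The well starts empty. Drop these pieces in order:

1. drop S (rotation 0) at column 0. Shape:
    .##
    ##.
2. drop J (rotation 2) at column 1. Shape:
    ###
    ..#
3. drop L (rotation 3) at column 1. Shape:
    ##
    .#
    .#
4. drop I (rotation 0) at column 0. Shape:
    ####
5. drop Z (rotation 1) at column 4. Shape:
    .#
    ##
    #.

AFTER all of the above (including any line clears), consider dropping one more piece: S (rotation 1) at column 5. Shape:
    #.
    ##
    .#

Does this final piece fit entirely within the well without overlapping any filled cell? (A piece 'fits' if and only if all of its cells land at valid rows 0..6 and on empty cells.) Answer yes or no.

Answer: yes

Derivation:
Drop 1: S rot0 at col 0 lands with bottom-row=0; cleared 0 line(s) (total 0); column heights now [1 2 2 0 0 0 0], max=2
Drop 2: J rot2 at col 1 lands with bottom-row=1; cleared 0 line(s) (total 0); column heights now [1 3 3 3 0 0 0], max=3
Drop 3: L rot3 at col 1 lands with bottom-row=3; cleared 0 line(s) (total 0); column heights now [1 6 6 3 0 0 0], max=6
Drop 4: I rot0 at col 0 lands with bottom-row=6; cleared 0 line(s) (total 0); column heights now [7 7 7 7 0 0 0], max=7
Drop 5: Z rot1 at col 4 lands with bottom-row=0; cleared 0 line(s) (total 0); column heights now [7 7 7 7 2 3 0], max=7
Test piece S rot1 at col 5 (width 2): heights before test = [7 7 7 7 2 3 0]; fits = True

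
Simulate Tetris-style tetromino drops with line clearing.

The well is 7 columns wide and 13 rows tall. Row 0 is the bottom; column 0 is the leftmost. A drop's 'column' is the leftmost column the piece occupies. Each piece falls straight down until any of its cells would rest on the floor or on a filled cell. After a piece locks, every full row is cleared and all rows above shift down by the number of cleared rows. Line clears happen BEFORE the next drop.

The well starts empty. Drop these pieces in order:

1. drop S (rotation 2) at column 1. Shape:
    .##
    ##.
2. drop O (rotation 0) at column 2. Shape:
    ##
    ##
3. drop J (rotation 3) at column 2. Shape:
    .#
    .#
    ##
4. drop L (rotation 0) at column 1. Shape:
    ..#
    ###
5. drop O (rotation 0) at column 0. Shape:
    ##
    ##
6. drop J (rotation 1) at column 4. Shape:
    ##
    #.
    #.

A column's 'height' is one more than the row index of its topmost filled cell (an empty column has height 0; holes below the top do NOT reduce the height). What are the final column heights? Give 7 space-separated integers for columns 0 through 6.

Answer: 10 10 8 9 3 3 0

Derivation:
Drop 1: S rot2 at col 1 lands with bottom-row=0; cleared 0 line(s) (total 0); column heights now [0 1 2 2 0 0 0], max=2
Drop 2: O rot0 at col 2 lands with bottom-row=2; cleared 0 line(s) (total 0); column heights now [0 1 4 4 0 0 0], max=4
Drop 3: J rot3 at col 2 lands with bottom-row=4; cleared 0 line(s) (total 0); column heights now [0 1 5 7 0 0 0], max=7
Drop 4: L rot0 at col 1 lands with bottom-row=7; cleared 0 line(s) (total 0); column heights now [0 8 8 9 0 0 0], max=9
Drop 5: O rot0 at col 0 lands with bottom-row=8; cleared 0 line(s) (total 0); column heights now [10 10 8 9 0 0 0], max=10
Drop 6: J rot1 at col 4 lands with bottom-row=0; cleared 0 line(s) (total 0); column heights now [10 10 8 9 3 3 0], max=10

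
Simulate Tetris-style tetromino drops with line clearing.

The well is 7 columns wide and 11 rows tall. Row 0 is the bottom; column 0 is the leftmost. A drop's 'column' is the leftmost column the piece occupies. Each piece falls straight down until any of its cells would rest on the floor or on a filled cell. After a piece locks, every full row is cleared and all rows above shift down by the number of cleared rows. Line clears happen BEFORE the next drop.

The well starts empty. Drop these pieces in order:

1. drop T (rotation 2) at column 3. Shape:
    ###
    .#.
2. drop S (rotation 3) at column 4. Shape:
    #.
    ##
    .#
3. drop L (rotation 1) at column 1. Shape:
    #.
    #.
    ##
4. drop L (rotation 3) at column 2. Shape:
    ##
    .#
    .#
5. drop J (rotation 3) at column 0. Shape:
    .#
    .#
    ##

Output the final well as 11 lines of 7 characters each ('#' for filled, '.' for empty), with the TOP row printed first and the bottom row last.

Drop 1: T rot2 at col 3 lands with bottom-row=0; cleared 0 line(s) (total 0); column heights now [0 0 0 2 2 2 0], max=2
Drop 2: S rot3 at col 4 lands with bottom-row=2; cleared 0 line(s) (total 0); column heights now [0 0 0 2 5 4 0], max=5
Drop 3: L rot1 at col 1 lands with bottom-row=0; cleared 0 line(s) (total 0); column heights now [0 3 1 2 5 4 0], max=5
Drop 4: L rot3 at col 2 lands with bottom-row=2; cleared 0 line(s) (total 0); column heights now [0 3 5 5 5 4 0], max=5
Drop 5: J rot3 at col 0 lands with bottom-row=3; cleared 0 line(s) (total 0); column heights now [4 6 5 5 5 4 0], max=6

Answer: .......
.......
.......
.......
.......
.#.....
.####..
##.###.
.#.#.#.
.#.###.
.##.#..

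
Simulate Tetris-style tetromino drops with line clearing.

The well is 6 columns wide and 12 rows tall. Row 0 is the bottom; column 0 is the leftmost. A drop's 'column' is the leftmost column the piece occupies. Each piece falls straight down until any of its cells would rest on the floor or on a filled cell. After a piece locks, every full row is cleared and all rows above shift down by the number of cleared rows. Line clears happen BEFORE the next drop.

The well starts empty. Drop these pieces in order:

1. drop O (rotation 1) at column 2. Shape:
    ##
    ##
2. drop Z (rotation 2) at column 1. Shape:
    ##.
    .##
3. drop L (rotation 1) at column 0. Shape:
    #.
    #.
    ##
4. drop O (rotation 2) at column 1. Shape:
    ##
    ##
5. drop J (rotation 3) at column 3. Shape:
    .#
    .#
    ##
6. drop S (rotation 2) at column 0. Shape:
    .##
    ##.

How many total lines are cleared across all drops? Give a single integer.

Drop 1: O rot1 at col 2 lands with bottom-row=0; cleared 0 line(s) (total 0); column heights now [0 0 2 2 0 0], max=2
Drop 2: Z rot2 at col 1 lands with bottom-row=2; cleared 0 line(s) (total 0); column heights now [0 4 4 3 0 0], max=4
Drop 3: L rot1 at col 0 lands with bottom-row=4; cleared 0 line(s) (total 0); column heights now [7 5 4 3 0 0], max=7
Drop 4: O rot2 at col 1 lands with bottom-row=5; cleared 0 line(s) (total 0); column heights now [7 7 7 3 0 0], max=7
Drop 5: J rot3 at col 3 lands with bottom-row=3; cleared 0 line(s) (total 0); column heights now [7 7 7 4 6 0], max=7
Drop 6: S rot2 at col 0 lands with bottom-row=7; cleared 0 line(s) (total 0); column heights now [8 9 9 4 6 0], max=9

Answer: 0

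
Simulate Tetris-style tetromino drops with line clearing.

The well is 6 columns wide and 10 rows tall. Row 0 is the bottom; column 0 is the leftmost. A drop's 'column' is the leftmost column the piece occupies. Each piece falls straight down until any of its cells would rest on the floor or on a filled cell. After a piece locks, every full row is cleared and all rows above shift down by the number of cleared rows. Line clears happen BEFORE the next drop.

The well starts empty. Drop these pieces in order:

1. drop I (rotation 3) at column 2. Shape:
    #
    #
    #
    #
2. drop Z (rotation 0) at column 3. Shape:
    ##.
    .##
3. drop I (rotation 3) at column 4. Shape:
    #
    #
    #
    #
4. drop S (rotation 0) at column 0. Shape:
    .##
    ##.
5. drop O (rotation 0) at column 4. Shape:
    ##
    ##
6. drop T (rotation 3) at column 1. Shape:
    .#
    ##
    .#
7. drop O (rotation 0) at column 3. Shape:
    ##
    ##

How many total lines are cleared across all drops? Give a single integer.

Answer: 0

Derivation:
Drop 1: I rot3 at col 2 lands with bottom-row=0; cleared 0 line(s) (total 0); column heights now [0 0 4 0 0 0], max=4
Drop 2: Z rot0 at col 3 lands with bottom-row=0; cleared 0 line(s) (total 0); column heights now [0 0 4 2 2 1], max=4
Drop 3: I rot3 at col 4 lands with bottom-row=2; cleared 0 line(s) (total 0); column heights now [0 0 4 2 6 1], max=6
Drop 4: S rot0 at col 0 lands with bottom-row=3; cleared 0 line(s) (total 0); column heights now [4 5 5 2 6 1], max=6
Drop 5: O rot0 at col 4 lands with bottom-row=6; cleared 0 line(s) (total 0); column heights now [4 5 5 2 8 8], max=8
Drop 6: T rot3 at col 1 lands with bottom-row=5; cleared 0 line(s) (total 0); column heights now [4 7 8 2 8 8], max=8
Drop 7: O rot0 at col 3 lands with bottom-row=8; cleared 0 line(s) (total 0); column heights now [4 7 8 10 10 8], max=10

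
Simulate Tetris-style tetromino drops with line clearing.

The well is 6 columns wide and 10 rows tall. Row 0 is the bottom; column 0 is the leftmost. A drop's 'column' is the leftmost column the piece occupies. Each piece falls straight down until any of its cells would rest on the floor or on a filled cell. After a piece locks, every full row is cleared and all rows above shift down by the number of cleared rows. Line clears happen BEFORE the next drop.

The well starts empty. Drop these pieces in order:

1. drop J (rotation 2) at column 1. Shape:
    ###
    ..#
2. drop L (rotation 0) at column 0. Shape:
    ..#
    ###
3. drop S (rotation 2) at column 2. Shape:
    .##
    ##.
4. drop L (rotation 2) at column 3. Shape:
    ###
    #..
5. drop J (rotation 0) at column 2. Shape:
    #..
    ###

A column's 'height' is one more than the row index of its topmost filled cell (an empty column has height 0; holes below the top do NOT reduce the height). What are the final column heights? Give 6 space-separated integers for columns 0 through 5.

Drop 1: J rot2 at col 1 lands with bottom-row=0; cleared 0 line(s) (total 0); column heights now [0 2 2 2 0 0], max=2
Drop 2: L rot0 at col 0 lands with bottom-row=2; cleared 0 line(s) (total 0); column heights now [3 3 4 2 0 0], max=4
Drop 3: S rot2 at col 2 lands with bottom-row=4; cleared 0 line(s) (total 0); column heights now [3 3 5 6 6 0], max=6
Drop 4: L rot2 at col 3 lands with bottom-row=6; cleared 0 line(s) (total 0); column heights now [3 3 5 8 8 8], max=8
Drop 5: J rot0 at col 2 lands with bottom-row=8; cleared 0 line(s) (total 0); column heights now [3 3 10 9 9 8], max=10

Answer: 3 3 10 9 9 8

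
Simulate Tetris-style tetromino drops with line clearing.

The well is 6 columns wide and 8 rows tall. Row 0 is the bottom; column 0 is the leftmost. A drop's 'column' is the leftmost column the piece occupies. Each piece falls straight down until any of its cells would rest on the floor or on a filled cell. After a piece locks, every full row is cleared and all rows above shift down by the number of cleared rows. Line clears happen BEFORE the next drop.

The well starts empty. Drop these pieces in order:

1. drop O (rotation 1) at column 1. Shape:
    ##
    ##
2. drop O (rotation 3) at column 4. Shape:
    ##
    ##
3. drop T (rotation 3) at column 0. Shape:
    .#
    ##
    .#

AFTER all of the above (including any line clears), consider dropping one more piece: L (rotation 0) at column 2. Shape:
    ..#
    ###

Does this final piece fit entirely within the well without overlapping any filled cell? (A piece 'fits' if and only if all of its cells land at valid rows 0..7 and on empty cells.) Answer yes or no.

Drop 1: O rot1 at col 1 lands with bottom-row=0; cleared 0 line(s) (total 0); column heights now [0 2 2 0 0 0], max=2
Drop 2: O rot3 at col 4 lands with bottom-row=0; cleared 0 line(s) (total 0); column heights now [0 2 2 0 2 2], max=2
Drop 3: T rot3 at col 0 lands with bottom-row=2; cleared 0 line(s) (total 0); column heights now [4 5 2 0 2 2], max=5
Test piece L rot0 at col 2 (width 3): heights before test = [4 5 2 0 2 2]; fits = True

Answer: yes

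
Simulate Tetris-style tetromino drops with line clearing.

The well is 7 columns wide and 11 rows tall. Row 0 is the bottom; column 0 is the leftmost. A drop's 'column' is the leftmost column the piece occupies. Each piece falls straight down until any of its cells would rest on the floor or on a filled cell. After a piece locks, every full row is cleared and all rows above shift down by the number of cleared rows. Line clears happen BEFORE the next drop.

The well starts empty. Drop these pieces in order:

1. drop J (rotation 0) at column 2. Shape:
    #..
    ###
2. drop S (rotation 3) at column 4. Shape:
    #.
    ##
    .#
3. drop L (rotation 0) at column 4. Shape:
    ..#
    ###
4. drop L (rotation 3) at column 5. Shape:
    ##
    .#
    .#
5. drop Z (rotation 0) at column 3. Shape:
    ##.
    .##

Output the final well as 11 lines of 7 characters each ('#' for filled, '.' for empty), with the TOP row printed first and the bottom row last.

Drop 1: J rot0 at col 2 lands with bottom-row=0; cleared 0 line(s) (total 0); column heights now [0 0 2 1 1 0 0], max=2
Drop 2: S rot3 at col 4 lands with bottom-row=0; cleared 0 line(s) (total 0); column heights now [0 0 2 1 3 2 0], max=3
Drop 3: L rot0 at col 4 lands with bottom-row=3; cleared 0 line(s) (total 0); column heights now [0 0 2 1 4 4 5], max=5
Drop 4: L rot3 at col 5 lands with bottom-row=5; cleared 0 line(s) (total 0); column heights now [0 0 2 1 4 8 8], max=8
Drop 5: Z rot0 at col 3 lands with bottom-row=8; cleared 0 line(s) (total 0); column heights now [0 0 2 10 10 9 8], max=10

Answer: .......
...##..
....##.
.....##
......#
......#
......#
....###
....#..
..#.##.
..####.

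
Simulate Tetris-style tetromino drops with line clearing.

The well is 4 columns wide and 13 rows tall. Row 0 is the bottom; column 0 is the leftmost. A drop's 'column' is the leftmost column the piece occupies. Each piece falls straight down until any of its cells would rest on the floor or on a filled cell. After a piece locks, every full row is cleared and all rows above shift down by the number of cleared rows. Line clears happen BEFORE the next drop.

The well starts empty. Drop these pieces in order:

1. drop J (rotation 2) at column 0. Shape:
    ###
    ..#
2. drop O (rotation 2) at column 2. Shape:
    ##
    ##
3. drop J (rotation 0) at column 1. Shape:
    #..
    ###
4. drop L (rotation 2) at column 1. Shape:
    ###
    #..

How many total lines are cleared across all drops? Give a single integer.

Answer: 0

Derivation:
Drop 1: J rot2 at col 0 lands with bottom-row=0; cleared 0 line(s) (total 0); column heights now [2 2 2 0], max=2
Drop 2: O rot2 at col 2 lands with bottom-row=2; cleared 0 line(s) (total 0); column heights now [2 2 4 4], max=4
Drop 3: J rot0 at col 1 lands with bottom-row=4; cleared 0 line(s) (total 0); column heights now [2 6 5 5], max=6
Drop 4: L rot2 at col 1 lands with bottom-row=6; cleared 0 line(s) (total 0); column heights now [2 8 8 8], max=8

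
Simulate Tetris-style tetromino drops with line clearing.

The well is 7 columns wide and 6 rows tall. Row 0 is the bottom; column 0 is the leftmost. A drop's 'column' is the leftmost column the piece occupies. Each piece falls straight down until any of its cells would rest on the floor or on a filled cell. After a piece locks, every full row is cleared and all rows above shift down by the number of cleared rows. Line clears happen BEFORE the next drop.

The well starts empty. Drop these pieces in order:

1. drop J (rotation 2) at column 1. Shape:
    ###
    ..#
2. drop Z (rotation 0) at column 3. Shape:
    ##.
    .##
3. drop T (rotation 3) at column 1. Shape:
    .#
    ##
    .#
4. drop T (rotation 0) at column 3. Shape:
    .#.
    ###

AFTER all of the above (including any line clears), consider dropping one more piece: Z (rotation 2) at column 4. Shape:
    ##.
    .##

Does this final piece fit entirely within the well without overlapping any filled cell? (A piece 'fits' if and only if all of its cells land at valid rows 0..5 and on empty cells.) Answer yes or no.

Answer: yes

Derivation:
Drop 1: J rot2 at col 1 lands with bottom-row=0; cleared 0 line(s) (total 0); column heights now [0 2 2 2 0 0 0], max=2
Drop 2: Z rot0 at col 3 lands with bottom-row=1; cleared 0 line(s) (total 0); column heights now [0 2 2 3 3 2 0], max=3
Drop 3: T rot3 at col 1 lands with bottom-row=2; cleared 0 line(s) (total 0); column heights now [0 4 5 3 3 2 0], max=5
Drop 4: T rot0 at col 3 lands with bottom-row=3; cleared 0 line(s) (total 0); column heights now [0 4 5 4 5 4 0], max=5
Test piece Z rot2 at col 4 (width 3): heights before test = [0 4 5 4 5 4 0]; fits = True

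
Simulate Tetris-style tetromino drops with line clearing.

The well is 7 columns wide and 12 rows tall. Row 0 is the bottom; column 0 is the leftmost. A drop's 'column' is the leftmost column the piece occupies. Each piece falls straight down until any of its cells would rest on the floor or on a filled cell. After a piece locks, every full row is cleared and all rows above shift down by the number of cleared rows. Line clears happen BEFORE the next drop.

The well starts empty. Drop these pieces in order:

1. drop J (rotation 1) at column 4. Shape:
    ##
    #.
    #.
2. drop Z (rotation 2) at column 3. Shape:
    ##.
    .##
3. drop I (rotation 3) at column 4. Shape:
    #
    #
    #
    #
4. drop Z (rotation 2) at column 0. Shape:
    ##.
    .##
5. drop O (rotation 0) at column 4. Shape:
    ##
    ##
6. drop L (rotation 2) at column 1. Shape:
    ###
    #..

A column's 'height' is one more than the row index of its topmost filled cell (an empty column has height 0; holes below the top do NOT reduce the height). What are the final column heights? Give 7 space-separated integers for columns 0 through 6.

Answer: 2 6 6 6 11 11 0

Derivation:
Drop 1: J rot1 at col 4 lands with bottom-row=0; cleared 0 line(s) (total 0); column heights now [0 0 0 0 3 3 0], max=3
Drop 2: Z rot2 at col 3 lands with bottom-row=3; cleared 0 line(s) (total 0); column heights now [0 0 0 5 5 4 0], max=5
Drop 3: I rot3 at col 4 lands with bottom-row=5; cleared 0 line(s) (total 0); column heights now [0 0 0 5 9 4 0], max=9
Drop 4: Z rot2 at col 0 lands with bottom-row=0; cleared 0 line(s) (total 0); column heights now [2 2 1 5 9 4 0], max=9
Drop 5: O rot0 at col 4 lands with bottom-row=9; cleared 0 line(s) (total 0); column heights now [2 2 1 5 11 11 0], max=11
Drop 6: L rot2 at col 1 lands with bottom-row=4; cleared 0 line(s) (total 0); column heights now [2 6 6 6 11 11 0], max=11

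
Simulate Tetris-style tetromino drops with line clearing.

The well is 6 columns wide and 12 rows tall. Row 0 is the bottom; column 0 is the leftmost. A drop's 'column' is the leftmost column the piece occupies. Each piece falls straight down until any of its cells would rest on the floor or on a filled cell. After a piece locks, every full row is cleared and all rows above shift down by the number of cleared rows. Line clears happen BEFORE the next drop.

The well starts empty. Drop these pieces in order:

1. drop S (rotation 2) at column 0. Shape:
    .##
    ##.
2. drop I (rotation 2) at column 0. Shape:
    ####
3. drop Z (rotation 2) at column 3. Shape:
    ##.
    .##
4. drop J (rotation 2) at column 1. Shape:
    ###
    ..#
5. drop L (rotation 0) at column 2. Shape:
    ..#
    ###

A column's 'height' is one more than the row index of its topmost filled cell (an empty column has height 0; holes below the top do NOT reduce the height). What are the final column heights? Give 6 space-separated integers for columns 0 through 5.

Drop 1: S rot2 at col 0 lands with bottom-row=0; cleared 0 line(s) (total 0); column heights now [1 2 2 0 0 0], max=2
Drop 2: I rot2 at col 0 lands with bottom-row=2; cleared 0 line(s) (total 0); column heights now [3 3 3 3 0 0], max=3
Drop 3: Z rot2 at col 3 lands with bottom-row=2; cleared 1 line(s) (total 1); column heights now [1 2 2 3 3 0], max=3
Drop 4: J rot2 at col 1 lands with bottom-row=3; cleared 0 line(s) (total 1); column heights now [1 5 5 5 3 0], max=5
Drop 5: L rot0 at col 2 lands with bottom-row=5; cleared 0 line(s) (total 1); column heights now [1 5 6 6 7 0], max=7

Answer: 1 5 6 6 7 0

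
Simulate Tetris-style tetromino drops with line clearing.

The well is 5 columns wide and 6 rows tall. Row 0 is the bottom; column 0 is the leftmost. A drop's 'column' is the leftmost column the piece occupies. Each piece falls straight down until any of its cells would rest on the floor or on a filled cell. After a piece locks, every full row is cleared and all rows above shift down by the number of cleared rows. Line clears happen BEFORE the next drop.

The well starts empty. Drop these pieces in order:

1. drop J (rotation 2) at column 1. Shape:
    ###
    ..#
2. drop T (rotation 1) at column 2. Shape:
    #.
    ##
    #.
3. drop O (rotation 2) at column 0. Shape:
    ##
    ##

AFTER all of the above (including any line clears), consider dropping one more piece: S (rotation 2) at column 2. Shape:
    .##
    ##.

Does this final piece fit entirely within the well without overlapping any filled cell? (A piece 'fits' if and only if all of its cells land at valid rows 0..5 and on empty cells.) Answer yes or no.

Answer: no

Derivation:
Drop 1: J rot2 at col 1 lands with bottom-row=0; cleared 0 line(s) (total 0); column heights now [0 2 2 2 0], max=2
Drop 2: T rot1 at col 2 lands with bottom-row=2; cleared 0 line(s) (total 0); column heights now [0 2 5 4 0], max=5
Drop 3: O rot2 at col 0 lands with bottom-row=2; cleared 0 line(s) (total 0); column heights now [4 4 5 4 0], max=5
Test piece S rot2 at col 2 (width 3): heights before test = [4 4 5 4 0]; fits = False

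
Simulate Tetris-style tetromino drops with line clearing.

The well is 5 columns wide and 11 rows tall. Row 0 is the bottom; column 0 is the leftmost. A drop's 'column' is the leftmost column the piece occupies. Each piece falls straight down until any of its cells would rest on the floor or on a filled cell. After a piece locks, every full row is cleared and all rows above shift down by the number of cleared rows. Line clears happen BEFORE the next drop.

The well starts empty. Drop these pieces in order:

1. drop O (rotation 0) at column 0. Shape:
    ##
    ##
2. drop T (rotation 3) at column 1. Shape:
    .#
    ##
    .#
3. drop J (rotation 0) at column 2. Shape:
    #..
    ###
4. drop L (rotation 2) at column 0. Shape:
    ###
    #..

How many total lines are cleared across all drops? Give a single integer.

Answer: 0

Derivation:
Drop 1: O rot0 at col 0 lands with bottom-row=0; cleared 0 line(s) (total 0); column heights now [2 2 0 0 0], max=2
Drop 2: T rot3 at col 1 lands with bottom-row=1; cleared 0 line(s) (total 0); column heights now [2 3 4 0 0], max=4
Drop 3: J rot0 at col 2 lands with bottom-row=4; cleared 0 line(s) (total 0); column heights now [2 3 6 5 5], max=6
Drop 4: L rot2 at col 0 lands with bottom-row=5; cleared 0 line(s) (total 0); column heights now [7 7 7 5 5], max=7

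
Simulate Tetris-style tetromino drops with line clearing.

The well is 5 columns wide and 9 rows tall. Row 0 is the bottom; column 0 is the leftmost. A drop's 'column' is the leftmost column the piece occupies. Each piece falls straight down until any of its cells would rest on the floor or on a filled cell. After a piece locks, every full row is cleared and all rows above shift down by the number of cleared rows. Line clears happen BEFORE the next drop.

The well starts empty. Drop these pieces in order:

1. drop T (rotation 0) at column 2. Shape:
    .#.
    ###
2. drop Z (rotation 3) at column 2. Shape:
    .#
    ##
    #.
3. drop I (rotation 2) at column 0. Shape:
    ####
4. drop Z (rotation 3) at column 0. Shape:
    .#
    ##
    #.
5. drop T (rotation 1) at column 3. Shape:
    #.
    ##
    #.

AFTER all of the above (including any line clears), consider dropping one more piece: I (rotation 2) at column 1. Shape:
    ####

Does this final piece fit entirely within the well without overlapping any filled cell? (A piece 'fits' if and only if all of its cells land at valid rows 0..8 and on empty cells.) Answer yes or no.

Drop 1: T rot0 at col 2 lands with bottom-row=0; cleared 0 line(s) (total 0); column heights now [0 0 1 2 1], max=2
Drop 2: Z rot3 at col 2 lands with bottom-row=1; cleared 0 line(s) (total 0); column heights now [0 0 3 4 1], max=4
Drop 3: I rot2 at col 0 lands with bottom-row=4; cleared 0 line(s) (total 0); column heights now [5 5 5 5 1], max=5
Drop 4: Z rot3 at col 0 lands with bottom-row=5; cleared 0 line(s) (total 0); column heights now [7 8 5 5 1], max=8
Drop 5: T rot1 at col 3 lands with bottom-row=5; cleared 0 line(s) (total 0); column heights now [7 8 5 8 7], max=8
Test piece I rot2 at col 1 (width 4): heights before test = [7 8 5 8 7]; fits = True

Answer: yes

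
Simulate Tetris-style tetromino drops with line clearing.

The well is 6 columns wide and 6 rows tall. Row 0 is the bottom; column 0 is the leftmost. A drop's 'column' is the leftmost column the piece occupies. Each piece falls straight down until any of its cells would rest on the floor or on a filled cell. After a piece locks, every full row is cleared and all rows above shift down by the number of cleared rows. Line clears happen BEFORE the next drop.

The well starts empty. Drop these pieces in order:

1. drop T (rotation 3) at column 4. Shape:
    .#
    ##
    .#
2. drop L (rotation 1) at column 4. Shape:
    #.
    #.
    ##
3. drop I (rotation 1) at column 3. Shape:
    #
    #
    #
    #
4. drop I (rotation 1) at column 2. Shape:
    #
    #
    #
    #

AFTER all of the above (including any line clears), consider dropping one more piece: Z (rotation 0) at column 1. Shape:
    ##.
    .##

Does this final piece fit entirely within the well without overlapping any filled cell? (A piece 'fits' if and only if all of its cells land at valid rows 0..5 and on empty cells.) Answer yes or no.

Drop 1: T rot3 at col 4 lands with bottom-row=0; cleared 0 line(s) (total 0); column heights now [0 0 0 0 2 3], max=3
Drop 2: L rot1 at col 4 lands with bottom-row=3; cleared 0 line(s) (total 0); column heights now [0 0 0 0 6 4], max=6
Drop 3: I rot1 at col 3 lands with bottom-row=0; cleared 0 line(s) (total 0); column heights now [0 0 0 4 6 4], max=6
Drop 4: I rot1 at col 2 lands with bottom-row=0; cleared 0 line(s) (total 0); column heights now [0 0 4 4 6 4], max=6
Test piece Z rot0 at col 1 (width 3): heights before test = [0 0 4 4 6 4]; fits = True

Answer: yes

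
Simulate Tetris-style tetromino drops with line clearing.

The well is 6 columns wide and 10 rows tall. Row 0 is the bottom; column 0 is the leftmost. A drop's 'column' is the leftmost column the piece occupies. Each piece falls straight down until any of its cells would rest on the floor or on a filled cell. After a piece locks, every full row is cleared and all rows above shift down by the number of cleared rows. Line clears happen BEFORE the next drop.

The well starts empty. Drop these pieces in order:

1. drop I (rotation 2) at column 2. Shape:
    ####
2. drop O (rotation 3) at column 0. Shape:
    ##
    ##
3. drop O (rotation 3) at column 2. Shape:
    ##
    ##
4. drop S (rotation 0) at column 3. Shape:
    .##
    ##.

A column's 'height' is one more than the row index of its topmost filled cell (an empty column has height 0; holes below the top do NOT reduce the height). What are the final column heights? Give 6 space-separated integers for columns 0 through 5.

Drop 1: I rot2 at col 2 lands with bottom-row=0; cleared 0 line(s) (total 0); column heights now [0 0 1 1 1 1], max=1
Drop 2: O rot3 at col 0 lands with bottom-row=0; cleared 1 line(s) (total 1); column heights now [1 1 0 0 0 0], max=1
Drop 3: O rot3 at col 2 lands with bottom-row=0; cleared 0 line(s) (total 1); column heights now [1 1 2 2 0 0], max=2
Drop 4: S rot0 at col 3 lands with bottom-row=2; cleared 0 line(s) (total 1); column heights now [1 1 2 3 4 4], max=4

Answer: 1 1 2 3 4 4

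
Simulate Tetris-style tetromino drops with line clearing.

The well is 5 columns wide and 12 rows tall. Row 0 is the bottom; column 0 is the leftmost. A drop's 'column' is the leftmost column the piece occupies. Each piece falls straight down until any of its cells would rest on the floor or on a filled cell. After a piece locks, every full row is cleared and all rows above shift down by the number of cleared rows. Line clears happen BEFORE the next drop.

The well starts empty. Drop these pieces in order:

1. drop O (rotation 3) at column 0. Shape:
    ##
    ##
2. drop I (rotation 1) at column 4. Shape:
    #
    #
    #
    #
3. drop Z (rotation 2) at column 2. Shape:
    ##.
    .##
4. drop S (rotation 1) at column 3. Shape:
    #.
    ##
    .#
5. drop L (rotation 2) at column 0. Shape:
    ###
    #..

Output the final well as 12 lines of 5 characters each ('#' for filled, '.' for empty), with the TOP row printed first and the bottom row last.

Answer: .....
.....
.....
.....
.....
...#.
#.###
...##
....#
....#
##..#
##..#

Derivation:
Drop 1: O rot3 at col 0 lands with bottom-row=0; cleared 0 line(s) (total 0); column heights now [2 2 0 0 0], max=2
Drop 2: I rot1 at col 4 lands with bottom-row=0; cleared 0 line(s) (total 0); column heights now [2 2 0 0 4], max=4
Drop 3: Z rot2 at col 2 lands with bottom-row=4; cleared 0 line(s) (total 0); column heights now [2 2 6 6 5], max=6
Drop 4: S rot1 at col 3 lands with bottom-row=5; cleared 0 line(s) (total 0); column heights now [2 2 6 8 7], max=8
Drop 5: L rot2 at col 0 lands with bottom-row=5; cleared 1 line(s) (total 1); column heights now [6 2 6 7 6], max=7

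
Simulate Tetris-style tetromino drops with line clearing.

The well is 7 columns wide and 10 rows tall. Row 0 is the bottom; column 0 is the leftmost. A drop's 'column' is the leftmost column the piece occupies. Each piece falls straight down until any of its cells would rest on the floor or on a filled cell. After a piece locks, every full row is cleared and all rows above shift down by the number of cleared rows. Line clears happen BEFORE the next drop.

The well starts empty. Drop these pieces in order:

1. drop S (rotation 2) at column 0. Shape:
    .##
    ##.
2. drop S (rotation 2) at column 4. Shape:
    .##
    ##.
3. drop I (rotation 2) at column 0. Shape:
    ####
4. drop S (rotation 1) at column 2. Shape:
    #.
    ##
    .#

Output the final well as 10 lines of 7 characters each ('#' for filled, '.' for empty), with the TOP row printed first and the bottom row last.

Answer: .......
.......
.......
.......
..#....
..##...
...#...
####...
.##..##
##..##.

Derivation:
Drop 1: S rot2 at col 0 lands with bottom-row=0; cleared 0 line(s) (total 0); column heights now [1 2 2 0 0 0 0], max=2
Drop 2: S rot2 at col 4 lands with bottom-row=0; cleared 0 line(s) (total 0); column heights now [1 2 2 0 1 2 2], max=2
Drop 3: I rot2 at col 0 lands with bottom-row=2; cleared 0 line(s) (total 0); column heights now [3 3 3 3 1 2 2], max=3
Drop 4: S rot1 at col 2 lands with bottom-row=3; cleared 0 line(s) (total 0); column heights now [3 3 6 5 1 2 2], max=6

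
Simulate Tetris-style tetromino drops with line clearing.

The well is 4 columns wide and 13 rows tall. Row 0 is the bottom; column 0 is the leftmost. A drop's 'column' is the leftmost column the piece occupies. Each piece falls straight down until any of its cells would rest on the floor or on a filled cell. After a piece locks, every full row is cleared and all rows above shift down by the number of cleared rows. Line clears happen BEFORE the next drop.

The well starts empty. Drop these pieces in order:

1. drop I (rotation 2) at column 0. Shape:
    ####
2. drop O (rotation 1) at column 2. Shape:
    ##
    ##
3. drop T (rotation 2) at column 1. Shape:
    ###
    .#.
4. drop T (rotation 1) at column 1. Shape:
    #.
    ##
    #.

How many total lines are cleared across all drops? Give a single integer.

Drop 1: I rot2 at col 0 lands with bottom-row=0; cleared 1 line(s) (total 1); column heights now [0 0 0 0], max=0
Drop 2: O rot1 at col 2 lands with bottom-row=0; cleared 0 line(s) (total 1); column heights now [0 0 2 2], max=2
Drop 3: T rot2 at col 1 lands with bottom-row=2; cleared 0 line(s) (total 1); column heights now [0 4 4 4], max=4
Drop 4: T rot1 at col 1 lands with bottom-row=4; cleared 0 line(s) (total 1); column heights now [0 7 6 4], max=7

Answer: 1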